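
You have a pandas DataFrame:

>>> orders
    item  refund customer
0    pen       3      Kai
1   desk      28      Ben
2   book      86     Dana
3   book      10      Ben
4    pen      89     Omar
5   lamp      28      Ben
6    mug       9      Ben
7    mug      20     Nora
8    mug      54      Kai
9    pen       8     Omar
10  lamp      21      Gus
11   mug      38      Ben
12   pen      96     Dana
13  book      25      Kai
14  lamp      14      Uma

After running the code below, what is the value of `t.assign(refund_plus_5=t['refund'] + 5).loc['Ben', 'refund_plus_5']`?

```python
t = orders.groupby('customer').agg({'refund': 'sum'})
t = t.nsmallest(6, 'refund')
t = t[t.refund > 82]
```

group by customer, sum of refund:
          refund
customer        
Ben          113
Dana         182
Gus           21
Kai           82
Nora          20
Omar          97
Uma           14
take 6 rows with smallest refund:
          refund
customer        
Uma           14
Nora          20
Gus           21
Kai           82
Omar          97
Ben          113
filter rows where refund > 82:
          refund
customer        
Omar          97
Ben          113
add column refund_plus_5 = t['refund'] + 5:
          refund  refund_plus_5
customer                       
Omar          97            102
Ben          113            118
Taking the value at row 'Ben', column 'refund_plus_5' gives 118.

118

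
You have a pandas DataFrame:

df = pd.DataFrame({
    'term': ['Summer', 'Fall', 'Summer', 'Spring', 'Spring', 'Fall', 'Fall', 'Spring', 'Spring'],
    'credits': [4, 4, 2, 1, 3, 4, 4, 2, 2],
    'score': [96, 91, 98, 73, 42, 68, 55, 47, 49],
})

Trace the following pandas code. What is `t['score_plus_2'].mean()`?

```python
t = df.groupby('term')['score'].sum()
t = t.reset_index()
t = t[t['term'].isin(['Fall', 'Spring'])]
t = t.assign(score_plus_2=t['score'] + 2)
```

214.5

group by term, sum of score:
term
Fall      214
Spring    211
Summer    194
Name: score, dtype: int64
reset_index():
     term  score
0    Fall    214
1  Spring    211
2  Summer    194
filter rows where term in ['Fall', 'Spring']:
     term  score
0    Fall    214
1  Spring    211
add column score_plus_2 = t['score'] + 2:
     term  score  score_plus_2
0    Fall    214           216
1  Spring    211           213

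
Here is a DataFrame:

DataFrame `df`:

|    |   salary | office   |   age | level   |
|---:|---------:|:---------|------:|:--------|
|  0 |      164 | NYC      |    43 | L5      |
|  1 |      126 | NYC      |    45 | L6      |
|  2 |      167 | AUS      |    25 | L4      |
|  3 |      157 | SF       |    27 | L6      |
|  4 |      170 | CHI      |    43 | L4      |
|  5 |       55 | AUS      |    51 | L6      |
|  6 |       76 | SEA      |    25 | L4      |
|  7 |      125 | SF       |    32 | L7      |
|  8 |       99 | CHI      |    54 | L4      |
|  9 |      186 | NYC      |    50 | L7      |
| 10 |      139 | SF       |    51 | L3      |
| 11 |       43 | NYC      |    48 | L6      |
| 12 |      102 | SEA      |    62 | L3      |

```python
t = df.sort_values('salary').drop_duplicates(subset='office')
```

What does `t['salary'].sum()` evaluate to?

398

sort by salary:
    salary office  age level
11      43    NYC   48    L6
5       55    AUS   51    L6
6       76    SEA   25    L4
8       99    CHI   54    L4
12     102    SEA   62    L3
7      125     SF   32    L7
1      126    NYC   45    L6
10     139     SF   51    L3
3      157     SF   27    L6
0      164    NYC   43    L5
2      167    AUS   25    L4
4      170    CHI   43    L4
9      186    NYC   50    L7
drop duplicate office (keep=first):
    salary office  age level
11      43    NYC   48    L6
5       55    AUS   51    L6
6       76    SEA   25    L4
8       99    CHI   54    L4
7      125     SF   32    L7
Reading off the sum of column 'salary', we get 398.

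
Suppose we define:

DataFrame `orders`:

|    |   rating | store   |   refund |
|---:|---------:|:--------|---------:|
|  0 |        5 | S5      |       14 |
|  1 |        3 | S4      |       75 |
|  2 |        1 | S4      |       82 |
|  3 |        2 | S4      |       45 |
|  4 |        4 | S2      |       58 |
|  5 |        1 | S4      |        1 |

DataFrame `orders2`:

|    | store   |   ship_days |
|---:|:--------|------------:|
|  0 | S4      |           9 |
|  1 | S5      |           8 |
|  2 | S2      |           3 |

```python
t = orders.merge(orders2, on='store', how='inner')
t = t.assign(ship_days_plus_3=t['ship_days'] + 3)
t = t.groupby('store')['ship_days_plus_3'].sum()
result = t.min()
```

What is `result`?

6

merge on 'store' (how='inner') → 6 rows:
   rating store  refund  ship_days
0       5    S5      14          8
1       3    S4      75          9
2       1    S4      82          9
3       2    S4      45          9
4       4    S2      58          3
5       1    S4       1          9
add column ship_days_plus_3 = t['ship_days'] + 3:
   rating store  refund  ship_days  ship_days_plus_3
0       5    S5      14          8                11
1       3    S4      75          9                12
2       1    S4      82          9                12
3       2    S4      45          9                12
4       4    S2      58          3                 6
5       1    S4       1          9                12
group by store, sum of ship_days_plus_3:
store
S2     6
S4    48
S5    11
Name: ship_days_plus_3, dtype: int64
Then the min of the resulting series: 6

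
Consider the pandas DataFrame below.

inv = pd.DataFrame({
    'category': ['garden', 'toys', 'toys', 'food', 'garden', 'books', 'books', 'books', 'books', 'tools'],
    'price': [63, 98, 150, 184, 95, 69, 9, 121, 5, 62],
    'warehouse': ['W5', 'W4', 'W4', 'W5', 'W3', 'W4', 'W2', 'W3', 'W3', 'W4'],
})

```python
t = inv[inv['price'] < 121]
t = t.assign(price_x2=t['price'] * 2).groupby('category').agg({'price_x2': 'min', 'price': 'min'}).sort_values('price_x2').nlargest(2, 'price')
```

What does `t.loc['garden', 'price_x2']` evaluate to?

filter rows where price < 121:
  category  price warehouse
0   garden     63        W5
1     toys     98        W4
4   garden     95        W3
5    books     69        W4
6    books      9        W2
8    books      5        W3
9    tools     62        W4
add column price_x2 = t['price'] * 2:
  category  price warehouse  price_x2
0   garden     63        W5       126
1     toys     98        W4       196
4   garden     95        W3       190
5    books     69        W4       138
6    books      9        W2        18
8    books      5        W3        10
9    tools     62        W4       124
group by category: min(price_x2), min(price):
          price_x2  price
category                 
books           10      5
garden         126     63
tools          124     62
toys           196     98
sort by price_x2:
          price_x2  price
category                 
books           10      5
tools          124     62
garden         126     63
toys           196     98
take 2 rows with largest price:
          price_x2  price
category                 
toys           196     98
garden         126     63

126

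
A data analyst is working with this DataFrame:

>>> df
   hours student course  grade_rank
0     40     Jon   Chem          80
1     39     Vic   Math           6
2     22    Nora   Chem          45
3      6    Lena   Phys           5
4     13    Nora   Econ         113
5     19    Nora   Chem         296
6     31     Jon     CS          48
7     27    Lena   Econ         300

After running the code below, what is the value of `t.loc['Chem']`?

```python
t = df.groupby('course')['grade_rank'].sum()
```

group by course, sum of grade_rank:
course
CS       48
Chem    421
Econ    413
Math      6
Phys      5
Name: grade_rank, dtype: int64
So loc['Chem'] = 421.

421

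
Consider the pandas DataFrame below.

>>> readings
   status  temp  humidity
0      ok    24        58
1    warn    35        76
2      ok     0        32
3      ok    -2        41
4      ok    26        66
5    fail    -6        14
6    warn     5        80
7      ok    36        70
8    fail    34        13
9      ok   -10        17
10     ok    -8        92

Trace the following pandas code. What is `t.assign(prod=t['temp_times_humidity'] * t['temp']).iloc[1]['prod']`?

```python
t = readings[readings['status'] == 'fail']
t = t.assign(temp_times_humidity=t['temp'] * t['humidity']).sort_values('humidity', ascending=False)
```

filter rows where status == 'fail':
  status  temp  humidity
5   fail    -6        14
8   fail    34        13
add column temp_times_humidity = t['temp'] * t['humidity']:
  status  temp  humidity  temp_times_humidity
5   fail    -6        14                  -84
8   fail    34        13                  442
sort by humidity descending:
  status  temp  humidity  temp_times_humidity
5   fail    -6        14                  -84
8   fail    34        13                  442
add column prod = t['temp_times_humidity'] * t['temp']:
  status  temp  humidity  temp_times_humidity   prod
5   fail    -6        14                  -84    504
8   fail    34        13                  442  15028
Taking the value at position 1, column 'prod' gives 15028.

15028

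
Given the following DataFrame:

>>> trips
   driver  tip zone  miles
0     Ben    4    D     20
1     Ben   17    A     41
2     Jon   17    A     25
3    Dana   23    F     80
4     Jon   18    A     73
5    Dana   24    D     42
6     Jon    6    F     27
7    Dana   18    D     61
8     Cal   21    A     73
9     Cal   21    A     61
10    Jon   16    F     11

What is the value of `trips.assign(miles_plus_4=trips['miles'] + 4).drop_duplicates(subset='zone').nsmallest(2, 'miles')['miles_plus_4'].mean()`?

add column miles_plus_4 = trips['miles'] + 4:
   driver  tip zone  miles  miles_plus_4
0     Ben    4    D     20            24
1     Ben   17    A     41            45
2     Jon   17    A     25            29
3    Dana   23    F     80            84
4     Jon   18    A     73            77
5    Dana   24    D     42            46
6     Jon    6    F     27            31
7    Dana   18    D     61            65
8     Cal   21    A     73            77
9     Cal   21    A     61            65
10    Jon   16    F     11            15
drop duplicate zone (keep=first):
  driver  tip zone  miles  miles_plus_4
0    Ben    4    D     20            24
1    Ben   17    A     41            45
3   Dana   23    F     80            84
take 2 rows with smallest miles:
  driver  tip zone  miles  miles_plus_4
0    Ben    4    D     20            24
1    Ben   17    A     41            45
Finally, mean of column 'miles_plus_4' = 34.5.

34.5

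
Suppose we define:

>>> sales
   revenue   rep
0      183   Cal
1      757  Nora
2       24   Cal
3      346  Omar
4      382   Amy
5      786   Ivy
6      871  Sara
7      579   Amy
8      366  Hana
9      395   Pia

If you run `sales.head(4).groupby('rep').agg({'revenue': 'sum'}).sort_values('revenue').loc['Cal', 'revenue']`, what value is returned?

take first 4 rows:
   revenue   rep
0      183   Cal
1      757  Nora
2       24   Cal
3      346  Omar
group by rep, sum of revenue:
      revenue
rep          
Cal       207
Nora      757
Omar      346
sort by revenue:
      revenue
rep          
Cal       207
Omar      346
Nora      757
Hence 207.

207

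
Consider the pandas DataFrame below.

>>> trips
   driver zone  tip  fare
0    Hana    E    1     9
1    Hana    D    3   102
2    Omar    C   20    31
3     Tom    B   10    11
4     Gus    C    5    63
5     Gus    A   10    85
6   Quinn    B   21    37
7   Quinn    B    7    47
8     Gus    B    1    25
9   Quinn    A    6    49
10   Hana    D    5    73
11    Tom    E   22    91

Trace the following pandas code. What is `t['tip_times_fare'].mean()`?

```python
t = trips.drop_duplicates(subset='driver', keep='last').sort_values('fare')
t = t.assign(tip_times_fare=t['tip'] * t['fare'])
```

661.2

drop duplicate driver (keep=last):
   driver zone  tip  fare
2    Omar    C   20    31
8     Gus    B    1    25
9   Quinn    A    6    49
10   Hana    D    5    73
11    Tom    E   22    91
sort by fare:
   driver zone  tip  fare
8     Gus    B    1    25
2    Omar    C   20    31
9   Quinn    A    6    49
10   Hana    D    5    73
11    Tom    E   22    91
add column tip_times_fare = t['tip'] * t['fare']:
   driver zone  tip  fare  tip_times_fare
8     Gus    B    1    25              25
2    Omar    C   20    31             620
9   Quinn    A    6    49             294
10   Hana    D    5    73             365
11    Tom    E   22    91            2002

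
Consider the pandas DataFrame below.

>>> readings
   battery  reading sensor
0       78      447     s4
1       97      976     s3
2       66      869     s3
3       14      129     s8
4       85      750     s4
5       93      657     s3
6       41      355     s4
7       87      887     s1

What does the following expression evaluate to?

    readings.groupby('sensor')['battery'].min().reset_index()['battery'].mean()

group by sensor, min of battery:
sensor
s1    87
s3    66
s4    41
s8    14
Name: battery, dtype: int64
reset_index():
  sensor  battery
0     s1       87
1     s3       66
2     s4       41
3     s8       14
Taking the mean of column 'battery' gives 52.0.

52.0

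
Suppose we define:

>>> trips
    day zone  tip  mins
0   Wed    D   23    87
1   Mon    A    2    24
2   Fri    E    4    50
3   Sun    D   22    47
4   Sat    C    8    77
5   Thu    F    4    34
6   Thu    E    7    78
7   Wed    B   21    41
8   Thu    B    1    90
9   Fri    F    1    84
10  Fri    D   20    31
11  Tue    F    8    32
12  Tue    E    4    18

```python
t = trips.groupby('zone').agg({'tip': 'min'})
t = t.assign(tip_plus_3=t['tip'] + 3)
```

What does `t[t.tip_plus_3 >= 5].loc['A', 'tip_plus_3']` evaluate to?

group by zone, min of tip:
      tip
zone     
A       2
B       1
C       8
D      20
E       4
F       1
add column tip_plus_3 = t['tip'] + 3:
      tip  tip_plus_3
zone                 
A       2           5
B       1           4
C       8          11
D      20          23
E       4           7
F       1           4
filter rows where tip_plus_3 >= 5:
      tip  tip_plus_3
zone                 
A       2           5
C       8          11
D      20          23
E       4           7
Then the value at row 'A', column 'tip_plus_3': 5

5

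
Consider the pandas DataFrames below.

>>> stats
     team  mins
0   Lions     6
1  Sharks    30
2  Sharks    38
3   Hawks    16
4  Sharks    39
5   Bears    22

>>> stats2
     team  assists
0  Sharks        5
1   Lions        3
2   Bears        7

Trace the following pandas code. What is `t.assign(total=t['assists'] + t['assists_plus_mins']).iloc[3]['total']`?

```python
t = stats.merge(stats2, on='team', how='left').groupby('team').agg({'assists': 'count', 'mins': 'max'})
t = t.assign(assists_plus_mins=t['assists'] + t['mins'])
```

merge on 'team' (how='left') → 6 rows:
     team  mins  assists
0   Lions     6      3.0
1  Sharks    30      5.0
2  Sharks    38      5.0
3   Hawks    16      NaN
4  Sharks    39      5.0
5   Bears    22      7.0
group by team: count(assists), max(mins):
        assists  mins
team                 
Bears         1    22
Hawks         0    16
Lions         1     6
Sharks        3    39
add column assists_plus_mins = t['assists'] + t['mins']:
        assists  mins  assists_plus_mins
team                                    
Bears         1    22                 23
Hawks         0    16                 16
Lions         1     6                  7
Sharks        3    39                 42
add column total = t['assists'] + t['assists_plus_mins']:
        assists  mins  assists_plus_mins  total
team                                           
Bears         1    22                 23     24
Hawks         0    16                 16     16
Lions         1     6                  7      8
Sharks        3    39                 42     45
So iloc[3]['total'] = 45.

45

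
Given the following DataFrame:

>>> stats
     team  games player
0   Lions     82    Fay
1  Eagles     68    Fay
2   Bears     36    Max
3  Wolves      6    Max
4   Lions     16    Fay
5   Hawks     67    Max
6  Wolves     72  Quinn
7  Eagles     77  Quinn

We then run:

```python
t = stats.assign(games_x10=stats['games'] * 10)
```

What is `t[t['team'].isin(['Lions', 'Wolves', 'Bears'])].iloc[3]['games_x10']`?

add column games_x10 = stats['games'] * 10:
     team  games player  games_x10
0   Lions     82    Fay        820
1  Eagles     68    Fay        680
2   Bears     36    Max        360
3  Wolves      6    Max         60
4   Lions     16    Fay        160
5   Hawks     67    Max        670
6  Wolves     72  Quinn        720
7  Eagles     77  Quinn        770
filter rows where team in ['Lions', 'Wolves', 'Bears']:
     team  games player  games_x10
0   Lions     82    Fay        820
2   Bears     36    Max        360
3  Wolves      6    Max         60
4   Lions     16    Fay        160
6  Wolves     72  Quinn        720
Then the value at position 3, column 'games_x10': 160

160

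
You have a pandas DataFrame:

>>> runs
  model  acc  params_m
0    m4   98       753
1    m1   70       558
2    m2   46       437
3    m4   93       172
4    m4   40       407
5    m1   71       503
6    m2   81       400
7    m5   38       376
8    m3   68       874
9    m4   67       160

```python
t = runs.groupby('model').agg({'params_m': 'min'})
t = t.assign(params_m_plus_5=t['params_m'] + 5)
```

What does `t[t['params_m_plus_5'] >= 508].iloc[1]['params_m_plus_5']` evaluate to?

group by model, min of params_m:
       params_m
model          
m1          503
m2          400
m3          874
m4          160
m5          376
add column params_m_plus_5 = t['params_m'] + 5:
       params_m  params_m_plus_5
model                           
m1          503              508
m2          400              405
m3          874              879
m4          160              165
m5          376              381
filter rows where params_m_plus_5 >= 508:
       params_m  params_m_plus_5
model                           
m1          503              508
m3          874              879
Reading off the value at position 1, column 'params_m_plus_5', we get 879.

879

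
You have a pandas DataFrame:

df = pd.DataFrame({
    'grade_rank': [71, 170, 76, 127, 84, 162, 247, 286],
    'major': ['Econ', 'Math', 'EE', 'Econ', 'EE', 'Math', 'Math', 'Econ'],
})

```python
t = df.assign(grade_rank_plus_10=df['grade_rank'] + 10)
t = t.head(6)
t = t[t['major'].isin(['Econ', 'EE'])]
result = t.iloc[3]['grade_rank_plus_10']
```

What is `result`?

add column grade_rank_plus_10 = df['grade_rank'] + 10:
   grade_rank major  grade_rank_plus_10
0          71  Econ                  81
1         170  Math                 180
2          76    EE                  86
3         127  Econ                 137
4          84    EE                  94
5         162  Math                 172
6         247  Math                 257
7         286  Econ                 296
take first 6 rows:
   grade_rank major  grade_rank_plus_10
0          71  Econ                  81
1         170  Math                 180
2          76    EE                  86
3         127  Econ                 137
4          84    EE                  94
5         162  Math                 172
filter rows where major in ['Econ', 'EE']:
   grade_rank major  grade_rank_plus_10
0          71  Econ                  81
2          76    EE                  86
3         127  Econ                 137
4          84    EE                  94
So iloc[3]['grade_rank_plus_10'] = 94.

94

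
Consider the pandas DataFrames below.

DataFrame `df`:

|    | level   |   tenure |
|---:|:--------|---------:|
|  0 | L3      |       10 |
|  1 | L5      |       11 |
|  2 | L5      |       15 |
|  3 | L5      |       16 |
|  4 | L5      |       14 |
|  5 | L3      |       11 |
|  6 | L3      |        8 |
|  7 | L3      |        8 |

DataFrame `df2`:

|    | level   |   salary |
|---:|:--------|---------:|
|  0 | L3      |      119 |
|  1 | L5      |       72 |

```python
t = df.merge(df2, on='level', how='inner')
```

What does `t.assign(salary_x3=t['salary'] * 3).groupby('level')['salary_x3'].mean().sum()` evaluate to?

573.0

merge on 'level' (how='inner') → 8 rows:
  level  tenure  salary
0    L3      10     119
1    L5      11      72
2    L5      15      72
3    L5      16      72
4    L5      14      72
5    L3      11     119
6    L3       8     119
7    L3       8     119
add column salary_x3 = t['salary'] * 3:
  level  tenure  salary  salary_x3
0    L3      10     119        357
1    L5      11      72        216
2    L5      15      72        216
3    L5      16      72        216
4    L5      14      72        216
5    L3      11     119        357
6    L3       8     119        357
7    L3       8     119        357
group by level, mean of salary_x3:
level
L3    357.0
L5    216.0
Name: salary_x3, dtype: float64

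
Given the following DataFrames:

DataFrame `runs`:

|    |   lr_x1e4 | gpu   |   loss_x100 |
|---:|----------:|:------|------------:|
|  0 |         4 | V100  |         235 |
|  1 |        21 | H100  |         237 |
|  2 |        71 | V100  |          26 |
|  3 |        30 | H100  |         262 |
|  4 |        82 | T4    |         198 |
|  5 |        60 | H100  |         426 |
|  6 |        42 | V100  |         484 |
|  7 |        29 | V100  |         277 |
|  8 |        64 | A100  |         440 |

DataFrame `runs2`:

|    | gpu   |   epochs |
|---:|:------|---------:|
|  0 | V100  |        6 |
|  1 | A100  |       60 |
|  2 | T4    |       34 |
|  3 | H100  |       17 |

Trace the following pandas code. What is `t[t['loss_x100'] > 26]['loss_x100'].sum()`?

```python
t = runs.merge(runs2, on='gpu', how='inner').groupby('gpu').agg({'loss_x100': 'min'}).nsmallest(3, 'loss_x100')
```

merge on 'gpu' (how='inner') → 9 rows:
   lr_x1e4   gpu  loss_x100  epochs
0        4  V100        235       6
1       21  H100        237      17
2       71  V100         26       6
3       30  H100        262      17
4       82    T4        198      34
5       60  H100        426      17
6       42  V100        484       6
7       29  V100        277       6
8       64  A100        440      60
group by gpu, min of loss_x100:
      loss_x100
gpu            
A100        440
H100        237
T4          198
V100         26
take 3 rows with smallest loss_x100:
      loss_x100
gpu            
V100         26
T4          198
H100        237
filter rows where loss_x100 > 26:
      loss_x100
gpu            
T4          198
H100        237
Finally, sum of column 'loss_x100' = 435.

435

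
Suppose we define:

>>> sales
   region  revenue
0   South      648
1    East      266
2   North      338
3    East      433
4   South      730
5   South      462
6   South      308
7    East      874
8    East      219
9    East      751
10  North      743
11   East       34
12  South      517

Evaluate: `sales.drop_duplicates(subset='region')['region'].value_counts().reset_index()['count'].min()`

1

drop duplicate region (keep=first):
  region  revenue
0  South      648
1   East      266
2  North      338
value_counts of region:
region
South    1
East     1
North    1
Name: count, dtype: int64
reset_index():
  region  count
0  South      1
1   East      1
2  North      1
min of column 'count' → 1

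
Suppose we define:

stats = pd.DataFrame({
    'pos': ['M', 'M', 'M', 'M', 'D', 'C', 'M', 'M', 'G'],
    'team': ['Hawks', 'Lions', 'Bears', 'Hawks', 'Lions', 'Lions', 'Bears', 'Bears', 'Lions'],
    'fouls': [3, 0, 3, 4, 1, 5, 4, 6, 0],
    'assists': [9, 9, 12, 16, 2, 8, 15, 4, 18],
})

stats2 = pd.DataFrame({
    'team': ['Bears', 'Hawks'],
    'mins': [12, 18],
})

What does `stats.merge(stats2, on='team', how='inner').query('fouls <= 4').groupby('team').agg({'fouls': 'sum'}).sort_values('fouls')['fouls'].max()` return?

7

merge on 'team' (how='inner') → 5 rows:
  pos   team  fouls  assists  mins
0   M  Hawks      3        9    18
1   M  Bears      3       12    12
2   M  Hawks      4       16    18
3   M  Bears      4       15    12
4   M  Bears      6        4    12
filter rows where fouls <= 4:
  pos   team  fouls  assists  mins
0   M  Hawks      3        9    18
1   M  Bears      3       12    12
2   M  Hawks      4       16    18
3   M  Bears      4       15    12
group by team, sum of fouls:
       fouls
team        
Bears      7
Hawks      7
sort by fouls:
       fouls
team        
Bears      7
Hawks      7
So max() = 7.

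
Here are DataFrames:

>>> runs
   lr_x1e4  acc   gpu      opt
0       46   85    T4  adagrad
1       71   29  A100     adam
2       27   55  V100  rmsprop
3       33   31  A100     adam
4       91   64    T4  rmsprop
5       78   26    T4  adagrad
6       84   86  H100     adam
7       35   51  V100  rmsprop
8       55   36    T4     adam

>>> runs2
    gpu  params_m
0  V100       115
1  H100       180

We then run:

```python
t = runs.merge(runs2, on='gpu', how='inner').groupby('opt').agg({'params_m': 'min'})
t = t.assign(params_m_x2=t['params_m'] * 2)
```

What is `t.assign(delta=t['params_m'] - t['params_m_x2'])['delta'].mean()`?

-147.5

merge on 'gpu' (how='inner') → 3 rows:
   lr_x1e4  acc   gpu      opt  params_m
0       27   55  V100  rmsprop       115
1       84   86  H100     adam       180
2       35   51  V100  rmsprop       115
group by opt, min of params_m:
         params_m
opt              
adam          180
rmsprop       115
add column params_m_x2 = t['params_m'] * 2:
         params_m  params_m_x2
opt                           
adam          180          360
rmsprop       115          230
add column delta = t['params_m'] - t['params_m_x2']:
         params_m  params_m_x2  delta
opt                                  
adam          180          360   -180
rmsprop       115          230   -115
So mean() = -147.5.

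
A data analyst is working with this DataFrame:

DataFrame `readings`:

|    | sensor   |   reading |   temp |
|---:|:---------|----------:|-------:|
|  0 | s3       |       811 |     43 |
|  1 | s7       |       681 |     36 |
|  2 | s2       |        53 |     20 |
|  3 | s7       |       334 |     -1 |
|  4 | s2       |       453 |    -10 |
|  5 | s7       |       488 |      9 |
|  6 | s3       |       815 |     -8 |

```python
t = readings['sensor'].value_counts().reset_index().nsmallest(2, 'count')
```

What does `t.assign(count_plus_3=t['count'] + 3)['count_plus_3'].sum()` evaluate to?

value_counts of sensor:
sensor
s7    3
s3    2
s2    2
Name: count, dtype: int64
reset_index():
  sensor  count
0     s7      3
1     s3      2
2     s2      2
take 2 rows with smallest count:
  sensor  count
1     s3      2
2     s2      2
add column count_plus_3 = t['count'] + 3:
  sensor  count  count_plus_3
1     s3      2             5
2     s2      2             5
Hence 10.

10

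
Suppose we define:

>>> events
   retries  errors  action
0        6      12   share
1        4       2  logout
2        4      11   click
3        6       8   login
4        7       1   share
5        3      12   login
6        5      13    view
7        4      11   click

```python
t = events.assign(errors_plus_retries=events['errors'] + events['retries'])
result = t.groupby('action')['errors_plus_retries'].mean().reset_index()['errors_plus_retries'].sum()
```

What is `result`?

66.5

add column errors_plus_retries = events['errors'] + events['retries']:
   retries  errors  action  errors_plus_retries
0        6      12   share                   18
1        4       2  logout                    6
2        4      11   click                   15
3        6       8   login                   14
4        7       1   share                    8
5        3      12   login                   15
6        5      13    view                   18
7        4      11   click                   15
group by action, mean of errors_plus_retries:
action
click     15.0
login     14.5
logout     6.0
share     13.0
view      18.0
Name: errors_plus_retries, dtype: float64
reset_index():
   action  errors_plus_retries
0   click                 15.0
1   login                 14.5
2  logout                  6.0
3   share                 13.0
4    view                 18.0
The sum of column 'errors_plus_retries' is 66.5.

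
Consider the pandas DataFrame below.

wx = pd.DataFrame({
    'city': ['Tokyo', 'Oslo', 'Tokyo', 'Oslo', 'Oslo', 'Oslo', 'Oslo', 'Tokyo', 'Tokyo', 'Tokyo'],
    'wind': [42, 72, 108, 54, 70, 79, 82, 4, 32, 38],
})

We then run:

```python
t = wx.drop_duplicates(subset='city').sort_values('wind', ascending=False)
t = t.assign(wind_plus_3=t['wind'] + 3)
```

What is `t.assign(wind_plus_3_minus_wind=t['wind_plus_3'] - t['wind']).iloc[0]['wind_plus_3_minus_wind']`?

3

drop duplicate city (keep=first):
    city  wind
0  Tokyo    42
1   Oslo    72
sort by wind descending:
    city  wind
1   Oslo    72
0  Tokyo    42
add column wind_plus_3 = t['wind'] + 3:
    city  wind  wind_plus_3
1   Oslo    72           75
0  Tokyo    42           45
add column wind_plus_3_minus_wind = t['wind_plus_3'] - t['wind']:
    city  wind  wind_plus_3  wind_plus_3_minus_wind
1   Oslo    72           75                       3
0  Tokyo    42           45                       3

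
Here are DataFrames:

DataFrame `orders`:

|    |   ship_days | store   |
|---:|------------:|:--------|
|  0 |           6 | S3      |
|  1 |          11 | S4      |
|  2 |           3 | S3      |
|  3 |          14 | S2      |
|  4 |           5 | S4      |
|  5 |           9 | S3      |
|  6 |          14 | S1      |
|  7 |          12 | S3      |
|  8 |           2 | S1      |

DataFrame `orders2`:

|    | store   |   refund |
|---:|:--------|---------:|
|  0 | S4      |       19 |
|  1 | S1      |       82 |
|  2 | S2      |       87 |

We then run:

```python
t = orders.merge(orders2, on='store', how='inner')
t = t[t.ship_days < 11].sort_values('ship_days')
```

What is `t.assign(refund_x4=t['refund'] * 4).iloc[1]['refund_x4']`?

76

merge on 'store' (how='inner') → 5 rows:
   ship_days store  refund
0         11    S4      19
1         14    S2      87
2          5    S4      19
3         14    S1      82
4          2    S1      82
filter rows where ship_days < 11:
   ship_days store  refund
2          5    S4      19
4          2    S1      82
sort by ship_days:
   ship_days store  refund
4          2    S1      82
2          5    S4      19
add column refund_x4 = t['refund'] * 4:
   ship_days store  refund  refund_x4
4          2    S1      82        328
2          5    S4      19         76
The value at position 1, column 'refund_x4' is 76.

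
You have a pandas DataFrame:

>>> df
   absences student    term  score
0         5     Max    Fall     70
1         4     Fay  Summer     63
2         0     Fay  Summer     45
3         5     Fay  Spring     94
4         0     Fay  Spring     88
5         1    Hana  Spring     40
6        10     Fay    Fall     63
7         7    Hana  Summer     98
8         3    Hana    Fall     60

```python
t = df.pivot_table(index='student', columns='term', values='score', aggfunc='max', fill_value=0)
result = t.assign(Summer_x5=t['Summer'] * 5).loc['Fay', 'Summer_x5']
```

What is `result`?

315

pivot: rows=student, cols=term, max(score):
term     Fall  Spring  Summer
student                      
Fay        63      94      63
Hana       60      40      98
Max        70       0       0
add column Summer_x5 = t['Summer'] * 5:
term     Fall  Spring  Summer  Summer_x5
student                                 
Fay        63      94      63        315
Hana       60      40      98        490
Max        70       0       0          0
Hence 315.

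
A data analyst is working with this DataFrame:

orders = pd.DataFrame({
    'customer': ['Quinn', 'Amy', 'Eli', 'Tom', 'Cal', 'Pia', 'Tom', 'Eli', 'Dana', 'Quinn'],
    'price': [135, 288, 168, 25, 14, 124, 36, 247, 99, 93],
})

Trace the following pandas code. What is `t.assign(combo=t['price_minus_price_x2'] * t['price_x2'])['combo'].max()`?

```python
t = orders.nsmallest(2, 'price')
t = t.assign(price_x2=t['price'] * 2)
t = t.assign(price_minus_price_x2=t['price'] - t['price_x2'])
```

take 2 rows with smallest price:
  customer  price
4      Cal     14
3      Tom     25
add column price_x2 = t['price'] * 2:
  customer  price  price_x2
4      Cal     14        28
3      Tom     25        50
add column price_minus_price_x2 = t['price'] - t['price_x2']:
  customer  price  price_x2  price_minus_price_x2
4      Cal     14        28                   -14
3      Tom     25        50                   -25
add column combo = t['price_minus_price_x2'] * t['price_x2']:
  customer  price  price_x2  price_minus_price_x2  combo
4      Cal     14        28                   -14   -392
3      Tom     25        50                   -25  -1250

-392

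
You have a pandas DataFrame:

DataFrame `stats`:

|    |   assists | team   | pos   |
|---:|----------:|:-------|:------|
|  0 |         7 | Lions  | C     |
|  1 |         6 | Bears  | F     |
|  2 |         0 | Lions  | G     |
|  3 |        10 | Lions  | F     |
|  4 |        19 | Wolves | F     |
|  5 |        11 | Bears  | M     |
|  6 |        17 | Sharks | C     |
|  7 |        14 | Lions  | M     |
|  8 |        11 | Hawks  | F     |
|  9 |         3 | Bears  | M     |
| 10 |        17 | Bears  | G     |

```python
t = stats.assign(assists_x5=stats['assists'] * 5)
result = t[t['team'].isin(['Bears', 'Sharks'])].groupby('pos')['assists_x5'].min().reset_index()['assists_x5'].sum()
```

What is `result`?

215

add column assists_x5 = stats['assists'] * 5:
    assists    team pos  assists_x5
0         7   Lions   C          35
1         6   Bears   F          30
2         0   Lions   G           0
3        10   Lions   F          50
4        19  Wolves   F          95
5        11   Bears   M          55
6        17  Sharks   C          85
7        14   Lions   M          70
8        11   Hawks   F          55
9         3   Bears   M          15
10       17   Bears   G          85
filter rows where team in ['Bears', 'Sharks']:
    assists    team pos  assists_x5
1         6   Bears   F          30
5        11   Bears   M          55
6        17  Sharks   C          85
9         3   Bears   M          15
10       17   Bears   G          85
group by pos, min of assists_x5:
pos
C    85
F    30
G    85
M    15
Name: assists_x5, dtype: int64
reset_index():
  pos  assists_x5
0   C          85
1   F          30
2   G          85
3   M          15
Finally, sum of column 'assists_x5' = 215.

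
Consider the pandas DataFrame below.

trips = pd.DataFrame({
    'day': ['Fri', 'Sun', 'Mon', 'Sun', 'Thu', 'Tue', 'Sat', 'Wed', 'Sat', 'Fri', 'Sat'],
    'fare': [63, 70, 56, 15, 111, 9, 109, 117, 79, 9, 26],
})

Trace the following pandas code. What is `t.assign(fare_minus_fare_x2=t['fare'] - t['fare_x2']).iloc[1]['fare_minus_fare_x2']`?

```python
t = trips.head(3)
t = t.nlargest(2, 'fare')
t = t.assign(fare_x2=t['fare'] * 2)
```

-63

take first 3 rows:
   day  fare
0  Fri    63
1  Sun    70
2  Mon    56
take 2 rows with largest fare:
   day  fare
1  Sun    70
0  Fri    63
add column fare_x2 = t['fare'] * 2:
   day  fare  fare_x2
1  Sun    70      140
0  Fri    63      126
add column fare_minus_fare_x2 = t['fare'] - t['fare_x2']:
   day  fare  fare_x2  fare_minus_fare_x2
1  Sun    70      140                 -70
0  Fri    63      126                 -63
Finally, value at position 1, column 'fare_minus_fare_x2' = -63.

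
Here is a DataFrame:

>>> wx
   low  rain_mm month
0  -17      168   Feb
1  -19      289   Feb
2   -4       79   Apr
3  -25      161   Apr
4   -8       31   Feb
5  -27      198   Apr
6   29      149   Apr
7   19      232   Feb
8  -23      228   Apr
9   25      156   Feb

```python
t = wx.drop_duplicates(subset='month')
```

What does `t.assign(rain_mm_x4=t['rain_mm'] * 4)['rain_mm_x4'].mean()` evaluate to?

494.0

drop duplicate month (keep=first):
   low  rain_mm month
0  -17      168   Feb
2   -4       79   Apr
add column rain_mm_x4 = t['rain_mm'] * 4:
   low  rain_mm month  rain_mm_x4
0  -17      168   Feb         672
2   -4       79   Apr         316
So mean() = 494.0.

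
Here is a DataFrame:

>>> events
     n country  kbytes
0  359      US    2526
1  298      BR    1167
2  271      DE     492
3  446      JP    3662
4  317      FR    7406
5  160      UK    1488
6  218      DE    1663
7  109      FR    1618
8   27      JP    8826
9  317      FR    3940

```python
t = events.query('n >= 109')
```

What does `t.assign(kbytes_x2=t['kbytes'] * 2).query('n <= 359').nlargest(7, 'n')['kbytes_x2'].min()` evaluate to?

filter rows where n >= 109:
     n country  kbytes
0  359      US    2526
1  298      BR    1167
2  271      DE     492
3  446      JP    3662
4  317      FR    7406
5  160      UK    1488
6  218      DE    1663
7  109      FR    1618
9  317      FR    3940
add column kbytes_x2 = t['kbytes'] * 2:
     n country  kbytes  kbytes_x2
0  359      US    2526       5052
1  298      BR    1167       2334
2  271      DE     492        984
3  446      JP    3662       7324
4  317      FR    7406      14812
5  160      UK    1488       2976
6  218      DE    1663       3326
7  109      FR    1618       3236
9  317      FR    3940       7880
filter rows where n <= 359:
     n country  kbytes  kbytes_x2
0  359      US    2526       5052
1  298      BR    1167       2334
2  271      DE     492        984
4  317      FR    7406      14812
5  160      UK    1488       2976
6  218      DE    1663       3326
7  109      FR    1618       3236
9  317      FR    3940       7880
take 7 rows with largest n:
     n country  kbytes  kbytes_x2
0  359      US    2526       5052
4  317      FR    7406      14812
9  317      FR    3940       7880
1  298      BR    1167       2334
2  271      DE     492        984
6  218      DE    1663       3326
5  160      UK    1488       2976
Hence 984.

984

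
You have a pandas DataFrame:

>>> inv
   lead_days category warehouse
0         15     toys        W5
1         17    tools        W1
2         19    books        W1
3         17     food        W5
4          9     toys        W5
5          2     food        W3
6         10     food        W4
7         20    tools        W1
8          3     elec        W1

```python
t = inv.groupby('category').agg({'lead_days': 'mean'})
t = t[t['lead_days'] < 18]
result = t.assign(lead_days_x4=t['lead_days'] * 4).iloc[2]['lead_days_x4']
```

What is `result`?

group by category, mean of lead_days:
          lead_days
category           
books     19.000000
elec       3.000000
food       9.666667
tools     18.500000
toys      12.000000
filter rows where lead_days < 18:
          lead_days
category           
elec       3.000000
food       9.666667
toys      12.000000
add column lead_days_x4 = t['lead_days'] * 4:
          lead_days  lead_days_x4
category                         
elec       3.000000     12.000000
food       9.666667     38.666667
toys      12.000000     48.000000
So iloc[2]['lead_days_x4'] = 48.0.

48.0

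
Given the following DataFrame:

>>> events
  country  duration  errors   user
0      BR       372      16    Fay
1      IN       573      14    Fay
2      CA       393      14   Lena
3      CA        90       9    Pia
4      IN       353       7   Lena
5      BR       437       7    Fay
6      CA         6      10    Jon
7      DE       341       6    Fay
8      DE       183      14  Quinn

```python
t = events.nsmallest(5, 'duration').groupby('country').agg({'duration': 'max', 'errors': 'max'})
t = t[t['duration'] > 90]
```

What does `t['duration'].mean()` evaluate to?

347.0

take 5 rows with smallest duration:
  country  duration  errors   user
6      CA         6      10    Jon
3      CA        90       9    Pia
8      DE       183      14  Quinn
7      DE       341       6    Fay
4      IN       353       7   Lena
group by country: max(duration), max(errors):
         duration  errors
country                  
CA             90      10
DE            341      14
IN            353       7
filter rows where duration > 90:
         duration  errors
country                  
DE            341      14
IN            353       7
Hence 347.0.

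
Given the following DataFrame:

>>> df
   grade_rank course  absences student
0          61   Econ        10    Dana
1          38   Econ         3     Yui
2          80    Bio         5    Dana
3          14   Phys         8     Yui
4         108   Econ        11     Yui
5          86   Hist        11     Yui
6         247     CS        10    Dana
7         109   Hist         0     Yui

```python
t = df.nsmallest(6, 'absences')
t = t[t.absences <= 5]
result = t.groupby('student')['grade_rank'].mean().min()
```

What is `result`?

73.5

take 6 rows with smallest absences:
   grade_rank course  absences student
7         109   Hist         0     Yui
1          38   Econ         3     Yui
2          80    Bio         5    Dana
3          14   Phys         8     Yui
0          61   Econ        10    Dana
6         247     CS        10    Dana
filter rows where absences <= 5:
   grade_rank course  absences student
7         109   Hist         0     Yui
1          38   Econ         3     Yui
2          80    Bio         5    Dana
group by student, mean of grade_rank:
student
Dana    80.0
Yui     73.5
Name: grade_rank, dtype: float64
Then the min of the resulting series: 73.5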